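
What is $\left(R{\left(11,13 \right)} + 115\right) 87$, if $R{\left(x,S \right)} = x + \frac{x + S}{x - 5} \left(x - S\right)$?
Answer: $10266$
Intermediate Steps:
$R{\left(x,S \right)} = x + \frac{\left(S + x\right) \left(x - S\right)}{-5 + x}$ ($R{\left(x,S \right)} = x + \frac{S + x}{-5 + x} \left(x - S\right) = x + \frac{\left(S + x\right) \left(x - S\right)}{-5 + x}$)
$\left(R{\left(11,13 \right)} + 115\right) 87 = \left(\frac{- 13^{2} - 55 + 2 \cdot 11^{2}}{-5 + 11} + 115\right) 87 = \left(\frac{\left(-1\right) 169 - 55 + 2 \cdot 121}{6} + 115\right) 87 = \left(\frac{-169 - 55 + 242}{6} + 115\right) 87 = \left(\frac{1}{6} \cdot 18 + 115\right) 87 = \left(3 + 115\right) 87 = 118 \cdot 87 = 10266$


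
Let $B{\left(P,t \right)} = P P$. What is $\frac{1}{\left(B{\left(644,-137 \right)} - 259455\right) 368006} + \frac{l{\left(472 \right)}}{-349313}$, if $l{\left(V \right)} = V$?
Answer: $- \frac{26972127982479}{19961260728735718} \approx -0.0013512$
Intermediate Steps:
$B{\left(P,t \right)} = P^{2}$
$\frac{1}{\left(B{\left(644,-137 \right)} - 259455\right) 368006} + \frac{l{\left(472 \right)}}{-349313} = \frac{1}{\left(644^{2} - 259455\right) 368006} + \frac{472}{-349313} = \frac{1}{414736 - 259455} \cdot \frac{1}{368006} + 472 \left(- \frac{1}{349313}\right) = \frac{1}{155281} \cdot \frac{1}{368006} - \frac{472}{349313} = \frac{1}{57144339686} - \frac{472}{349313} = - \frac{26972127982479}{19961260728735718}$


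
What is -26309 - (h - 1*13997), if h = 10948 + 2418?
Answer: -25678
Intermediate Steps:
h = 13366
-26309 - (h - 1*13997) = -26309 - (13366 - 1*13997) = -26309 - (13366 - 13997) = -26309 - 1*(-631) = -26309 + 631 = -25678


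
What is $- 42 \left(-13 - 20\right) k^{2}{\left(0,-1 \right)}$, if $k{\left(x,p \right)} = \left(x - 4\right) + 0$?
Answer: $22176$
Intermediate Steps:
$k{\left(x,p \right)} = -4 + x$ ($k{\left(x,p \right)} = \left(-4 + x\right) + 0 = -4 + x$)
$- 42 \left(-13 - 20\right) k^{2}{\left(0,-1 \right)} = - 42 \left(-13 - 20\right) \left(-4 + 0\right)^{2} = - 42 \left(-13 - 20\right) \left(-4\right)^{2} = \left(-42\right) \left(-33\right) 16 = 1386 \cdot 16 = 22176$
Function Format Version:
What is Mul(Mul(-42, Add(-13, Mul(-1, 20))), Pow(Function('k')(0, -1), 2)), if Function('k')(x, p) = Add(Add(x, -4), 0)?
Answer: 22176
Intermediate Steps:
Function('k')(x, p) = Add(-4, x) (Function('k')(x, p) = Add(Add(-4, x), 0) = Add(-4, x))
Mul(Mul(-42, Add(-13, Mul(-1, 20))), Pow(Function('k')(0, -1), 2)) = Mul(Mul(-42, Add(-13, Mul(-1, 20))), Pow(Add(-4, 0), 2)) = Mul(Mul(-42, Add(-13, -20)), Pow(-4, 2)) = Mul(Mul(-42, -33), 16) = Mul(1386, 16) = 22176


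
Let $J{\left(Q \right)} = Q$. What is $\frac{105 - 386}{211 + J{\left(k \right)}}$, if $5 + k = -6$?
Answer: $- \frac{281}{200} \approx -1.405$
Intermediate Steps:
$k = -11$ ($k = -5 - 6 = -11$)
$\frac{105 - 386}{211 + J{\left(k \right)}} = \frac{105 - 386}{211 - 11} = - \frac{281}{200}$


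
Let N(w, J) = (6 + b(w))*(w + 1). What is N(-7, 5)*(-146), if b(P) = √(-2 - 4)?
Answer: 5256 + 876*I*√6 ≈ 5256.0 + 2145.8*I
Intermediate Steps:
b(P) = I*√6 (b(P) = √(-6) = I*√6)
N(w, J) = (1 + w)*(6 + I*√6) (N(w, J) = (6 + I*√6)*(w + 1) = (6 + I*√6)*(1 + w) = (1 + w)*(6 + I*√6))
N(-7, 5)*(-146) = (6 + 6*(-7) + I*√6 + I*(-7)*√6)*(-146) = (6 - 42 + I*√6 - 7*I*√6)*(-146) = (-36 - 6*I*√6)*(-146) = 5256 + 876*I*√6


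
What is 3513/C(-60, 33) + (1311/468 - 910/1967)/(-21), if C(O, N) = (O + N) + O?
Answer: -1080944069/26696124 ≈ -40.491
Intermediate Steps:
C(O, N) = N + 2*O (C(O, N) = (N + O) + O = N + 2*O)
3513/C(-60, 33) + (1311/468 - 910/1967)/(-21) = 3513/(33 + 2*(-60)) + (1311/468 - 910/1967)/(-21) = 3513/(33 - 120) + (1311*(1/468) - 910*1/1967)*(-1/21) = 3513/(-87) + (437/156 - 130/281)*(-1/21) = 3513*(-1/87) + (102517/43836)*(-1/21) = -1171/29 - 102517/920556 = -1080944069/26696124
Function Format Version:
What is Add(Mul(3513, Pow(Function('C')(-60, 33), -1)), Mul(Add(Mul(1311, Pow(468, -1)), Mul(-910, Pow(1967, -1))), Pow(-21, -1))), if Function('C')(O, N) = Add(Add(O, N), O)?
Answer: Rational(-1080944069, 26696124) ≈ -40.491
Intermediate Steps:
Function('C')(O, N) = Add(N, Mul(2, O)) (Function('C')(O, N) = Add(Add(N, O), O) = Add(N, Mul(2, O)))
Add(Mul(3513, Pow(Function('C')(-60, 33), -1)), Mul(Add(Mul(1311, Pow(468, -1)), Mul(-910, Pow(1967, -1))), Pow(-21, -1))) = Add(Mul(3513, Pow(Add(33, Mul(2, -60)), -1)), Mul(Add(Mul(1311, Pow(468, -1)), Mul(-910, Pow(1967, -1))), Pow(-21, -1))) = Add(Mul(3513, Pow(Add(33, -120), -1)), Mul(Add(Mul(1311, Rational(1, 468)), Mul(-910, Rational(1, 1967))), Rational(-1, 21))) = Add(Mul(3513, Pow(-87, -1)), Mul(Add(Rational(437, 156), Rational(-130, 281)), Rational(-1, 21))) = Add(Mul(3513, Rational(-1, 87)), Mul(Rational(102517, 43836), Rational(-1, 21))) = Add(Rational(-1171, 29), Rational(-102517, 920556)) = Rational(-1080944069, 26696124)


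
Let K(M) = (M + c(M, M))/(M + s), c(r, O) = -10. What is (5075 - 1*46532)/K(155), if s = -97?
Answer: -82914/5 ≈ -16583.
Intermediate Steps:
K(M) = (-10 + M)/(-97 + M) (K(M) = (M - 10)/(M - 97) = (-10 + M)/(-97 + M))
(5075 - 1*46532)/K(155) = (5075 - 1*46532)/(((-10 + 155)/(-97 + 155))) = (5075 - 46532)/((145/58)) = -41457/((1/58)*145) = -41457/5/2 = -41457*⅖ = -82914/5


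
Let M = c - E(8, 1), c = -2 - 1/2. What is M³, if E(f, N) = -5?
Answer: 125/8 ≈ 15.625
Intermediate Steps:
c = -5/2 (c = -2 - 1*½ = -2 - ½ = -5/2 ≈ -2.5000)
M = 5/2 (M = -5/2 - 1*(-5) = -5/2 + 5 = 5/2 ≈ 2.5000)
M³ = (5/2)³ = 125/8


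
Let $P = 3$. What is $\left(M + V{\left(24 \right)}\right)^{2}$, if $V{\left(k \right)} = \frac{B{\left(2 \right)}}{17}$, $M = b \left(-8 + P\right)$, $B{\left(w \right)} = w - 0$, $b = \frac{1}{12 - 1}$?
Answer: $\frac{3969}{34969} \approx 0.1135$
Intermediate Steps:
$b = \frac{1}{11} \approx 0.090909$
$B{\left(w \right)} = w$ ($B{\left(w \right)} = w + 0 = w$)
$M = - \frac{5}{11}$ ($M = \frac{-8 + 3}{11} = \frac{1}{11} \left(-5\right) = - \frac{5}{11} \approx -0.45455$)
$V{\left(k \right)} = \frac{2}{17}$
$\left(M + V{\left(24 \right)}\right)^{2} = \left(- \frac{5}{11} + \frac{2}{17}\right)^{2} = \left(- \frac{63}{187}\right)^{2} = \frac{3969}{34969}$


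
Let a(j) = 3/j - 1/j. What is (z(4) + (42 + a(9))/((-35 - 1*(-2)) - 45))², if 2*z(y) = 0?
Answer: 36100/123201 ≈ 0.29302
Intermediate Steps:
z(y) = 0 (z(y) = (½)*0 = 0)
a(j) = 2/j
(z(4) + (42 + a(9))/((-35 - 1*(-2)) - 45))² = (0 + (42 + 2/9)/((-35 - 1*(-2)) - 45))² = (0 + (42 + 2*(⅑))/((-35 + 2) - 45))² = (0 + (42 + 2/9)/(-33 - 45))² = (0 + (380/9)/(-78))² = (0 + (380/9)*(-1/78))² = (0 - 190/351)² = (-190/351)² = 36100/123201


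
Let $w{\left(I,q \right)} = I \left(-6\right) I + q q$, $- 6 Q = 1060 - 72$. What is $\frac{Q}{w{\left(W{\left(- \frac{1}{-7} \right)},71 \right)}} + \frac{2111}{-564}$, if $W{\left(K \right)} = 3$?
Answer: $- \frac{3540143}{937556} \approx -3.7759$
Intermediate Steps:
$Q = - \frac{494}{3}$ ($Q = - \frac{1060 - 72}{6} = \left(- \frac{1}{6}\right) 988 = - \frac{494}{3} \approx -164.67$)
$w{\left(I,q \right)} = q^{2} - 6 I^{2}$ ($w{\left(I,q \right)} = - 6 I I + q^{2} = - 6 I^{2} + q^{2} = q^{2} - 6 I^{2}$)
$\frac{Q}{w{\left(W{\left(- \frac{1}{-7} \right)},71 \right)}} + \frac{2111}{-564} = - \frac{494}{3 \left(71^{2} - 6 \cdot 3^{2}\right)} + \frac{2111}{-564} = - \frac{494}{3 \left(5041 - 54\right)} + 2111 \left(- \frac{1}{564}\right) = - \frac{494}{3 \left(5041 - 54\right)} - \frac{2111}{564} = - \frac{494}{3 \cdot 4987} - \frac{2111}{564} = \left(- \frac{494}{3}\right) \frac{1}{4987} - \frac{2111}{564} = - \frac{494}{14961} - \frac{2111}{564} = - \frac{3540143}{937556}$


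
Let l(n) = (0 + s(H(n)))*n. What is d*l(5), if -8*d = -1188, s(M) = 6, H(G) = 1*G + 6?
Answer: 4455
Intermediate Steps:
H(G) = 6 + G (H(G) = G + 6 = 6 + G)
d = 297/2 (d = -1/8*(-1188) = 297/2 ≈ 148.50)
l(n) = 6*n (l(n) = (0 + 6)*n = 6*n)
d*l(5) = 297*(6*5)/2 = (297/2)*30 = 4455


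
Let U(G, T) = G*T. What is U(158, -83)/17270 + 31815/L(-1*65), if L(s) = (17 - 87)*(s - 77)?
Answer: 5987027/2452340 ≈ 2.4414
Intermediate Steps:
L(s) = 5390 - 70*s (L(s) = -70*(-77 + s) = 5390 - 70*s)
U(158, -83)/17270 + 31815/L(-1*65) = (158*(-83))/17270 + 31815/(5390 - (-70)*65) = -13114*1/17270 + 31815/(5390 - 70*(-65)) = -6557/8635 + 31815/(5390 + 4550) = -6557/8635 + 31815/9940 = -6557/8635 + 31815*(1/9940) = -6557/8635 + 909/284 = 5987027/2452340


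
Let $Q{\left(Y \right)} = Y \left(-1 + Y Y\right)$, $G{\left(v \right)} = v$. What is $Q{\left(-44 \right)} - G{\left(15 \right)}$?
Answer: $-85155$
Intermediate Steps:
$Q{\left(Y \right)} = Y \left(-1 + Y^{2}\right)$
$Q{\left(-44 \right)} - G{\left(15 \right)} = \left(\left(-44\right)^{3} - -44\right) - 15 = \left(-85184 + 44\right) - 15 = -85140 - 15 = -85155$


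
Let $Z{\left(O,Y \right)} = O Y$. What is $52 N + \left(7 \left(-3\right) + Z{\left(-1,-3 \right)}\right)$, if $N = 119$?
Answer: $6170$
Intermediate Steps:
$52 N + \left(7 \left(-3\right) + Z{\left(-1,-3 \right)}\right) = 52 \cdot 119 + \left(7 \left(-3\right) - -3\right) = 6188 + \left(-21 + 3\right) = 6188 - 18 = 6170$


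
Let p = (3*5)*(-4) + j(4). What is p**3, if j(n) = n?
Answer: -175616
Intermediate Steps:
p = -56 (p = (3*5)*(-4) + 4 = 15*(-4) + 4 = -60 + 4 = -56)
p**3 = (-56)**3 = -175616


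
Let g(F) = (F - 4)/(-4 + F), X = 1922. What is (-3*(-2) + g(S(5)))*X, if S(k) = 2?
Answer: 13454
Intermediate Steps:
g(F) = 1 (g(F) = (-4 + F)/(-4 + F) = 1)
(-3*(-2) + g(S(5)))*X = (-3*(-2) + 1)*1922 = (6 + 1)*1922 = 7*1922 = 13454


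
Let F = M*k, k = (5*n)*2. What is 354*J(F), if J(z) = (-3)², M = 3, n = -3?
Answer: 3186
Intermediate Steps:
k = -30 (k = (5*(-3))*2 = -15*2 = -30)
F = -90 (F = 3*(-30) = -90)
J(z) = 9
354*J(F) = 354*9 = 3186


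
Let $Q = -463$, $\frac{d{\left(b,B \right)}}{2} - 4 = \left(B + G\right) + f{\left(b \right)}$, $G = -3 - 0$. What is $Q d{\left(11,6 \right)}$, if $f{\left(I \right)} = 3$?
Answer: $-9260$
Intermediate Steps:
$G = -3$ ($G = -3 + 0 = -3$)
$d{\left(b,B \right)} = 8 + 2 B$ ($d{\left(b,B \right)} = 8 + 2 \left(\left(B - 3\right) + 3\right) = 8 + 2 \left(\left(-3 + B\right) + 3\right) = 8 + 2 B$)
$Q d{\left(11,6 \right)} = - 463 \left(8 + 2 \cdot 6\right) = - 463 \left(8 + 12\right) = \left(-463\right) 20 = -9260$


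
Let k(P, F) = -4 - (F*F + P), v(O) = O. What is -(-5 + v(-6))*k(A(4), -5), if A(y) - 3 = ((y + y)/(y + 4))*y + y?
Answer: -440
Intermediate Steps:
A(y) = 3 + y + 2*y**2/(4 + y) (A(y) = 3 + (((y + y)/(y + 4))*y + y) = 3 + (((2*y)/(4 + y))*y + y) = 3 + ((2*y/(4 + y))*y + y) = 3 + (2*y**2/(4 + y) + y) = 3 + (y + 2*y**2/(4 + y)) = 3 + y + 2*y**2/(4 + y))
k(P, F) = -4 - P - F**2 (k(P, F) = -4 - (F**2 + P) = -4 - (P + F**2) = -4 + (-P - F**2) = -4 - P - F**2)
-(-5 + v(-6))*k(A(4), -5) = -(-5 - 6)*(-4 - (12 + 3*4**2 + 7*4)/(4 + 4) - 1*(-5)**2) = -(-11)*(-4 - (12 + 3*16 + 28)/8 - 1*25) = -(-11)*(-4 - (12 + 48 + 28)/8 - 25) = -(-11)*(-4 - 88/8 - 25) = -(-11)*(-4 - 1*11 - 25) = -(-11)*(-4 - 11 - 25) = -(-11)*(-40) = -1*440 = -440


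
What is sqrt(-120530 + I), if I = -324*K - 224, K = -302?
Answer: I*sqrt(22906) ≈ 151.35*I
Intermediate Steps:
I = 97624 (I = -324*(-302) - 224 = 97848 - 224 = 97624)
sqrt(-120530 + I) = sqrt(-120530 + 97624) = sqrt(-22906) = I*sqrt(22906)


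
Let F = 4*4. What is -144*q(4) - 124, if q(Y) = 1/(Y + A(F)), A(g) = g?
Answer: -656/5 ≈ -131.20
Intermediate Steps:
F = 16
q(Y) = 1/(16 + Y) (q(Y) = 1/(Y + 16) = 1/(16 + Y))
-144*q(4) - 124 = -144/(16 + 4) - 124 = -144/20 - 124 = -144*1/20 - 124 = -36/5 - 124 = -656/5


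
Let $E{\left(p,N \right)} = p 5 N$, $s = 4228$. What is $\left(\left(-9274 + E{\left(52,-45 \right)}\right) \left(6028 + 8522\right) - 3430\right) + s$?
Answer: $-305170902$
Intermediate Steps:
$E{\left(p,N \right)} = 5 N p$ ($E{\left(p,N \right)} = 5 p N = 5 N p$)
$\left(\left(-9274 + E{\left(52,-45 \right)}\right) \left(6028 + 8522\right) - 3430\right) + s = \left(\left(-9274 + 5 \left(-45\right) 52\right) \left(6028 + 8522\right) - 3430\right) + 4228 = \left(\left(-9274 - 11700\right) 14550 - 3430\right) + 4228 = \left(\left(-20974\right) 14550 - 3430\right) + 4228 = \left(-305171700 - 3430\right) + 4228 = -305175130 + 4228 = -305170902$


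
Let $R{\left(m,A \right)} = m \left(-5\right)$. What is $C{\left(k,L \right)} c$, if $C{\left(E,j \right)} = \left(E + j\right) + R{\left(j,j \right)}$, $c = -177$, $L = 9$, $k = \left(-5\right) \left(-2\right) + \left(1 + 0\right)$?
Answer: $4425$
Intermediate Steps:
$R{\left(m,A \right)} = - 5 m$
$k = 11$ ($k = 10 + 1 = 11$)
$C{\left(E,j \right)} = E - 4 j$ ($C{\left(E,j \right)} = \left(E + j\right) - 5 j = E - 4 j$)
$C{\left(k,L \right)} c = \left(11 - 36\right) \left(-177\right) = \left(-25\right) \left(-177\right) = 4425$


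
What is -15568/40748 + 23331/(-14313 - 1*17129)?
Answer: -360045161/320299654 ≈ -1.1241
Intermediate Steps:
-15568/40748 + 23331/(-14313 - 1*17129) = -15568*1/40748 + 23331/(-14313 - 17129) = -3892/10187 + 23331/(-31442) = -3892/10187 + 23331*(-1/31442) = -3892/10187 - 23331/31442 = -360045161/320299654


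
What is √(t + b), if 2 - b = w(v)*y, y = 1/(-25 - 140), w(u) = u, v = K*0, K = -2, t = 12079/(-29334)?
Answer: √1366641726/29334 ≈ 1.2602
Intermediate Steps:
t = -12079/29334 (t = 12079*(-1/29334) = -12079/29334 ≈ -0.41177)
v = 0 (v = -2*0 = 0)
y = -1/165 (y = 1/(-165) = -1/165 ≈ -0.0060606)
b = 2 (b = 2 - 0*(-1)/165 = 2 - 1*0 = 2 + 0 = 2)
√(t + b) = √(-12079/29334 + 2) = √(46589/29334) = √1366641726/29334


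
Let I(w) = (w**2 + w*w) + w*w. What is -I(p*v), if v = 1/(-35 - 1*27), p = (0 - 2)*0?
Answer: 0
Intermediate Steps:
p = 0 (p = -2*0 = 0)
v = -1/62 (v = 1/(-35 - 27) = 1/(-62) = -1/62 ≈ -0.016129)
I(w) = 3*w**2 (I(w) = (w**2 + w**2) + w**2 = 2*w**2 + w**2 = 3*w**2)
-I(p*v) = -3*(0*(-1/62))**2 = -3*0**2 = -3*0 = -1*0 = 0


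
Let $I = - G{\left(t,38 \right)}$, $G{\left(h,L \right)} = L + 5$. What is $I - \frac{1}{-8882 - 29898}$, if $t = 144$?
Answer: $- \frac{1667539}{38780} \approx -43.0$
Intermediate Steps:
$G{\left(h,L \right)} = 5 + L$
$I = -43$ ($I = - (5 + 38) = \left(-1\right) 43 = -43$)
$I - \frac{1}{-8882 - 29898} = -43 - \frac{1}{-8882 - 29898} = -43 - \frac{1}{-38780} = -43 - - \frac{1}{38780} = -43 + \frac{1}{38780} = - \frac{1667539}{38780}$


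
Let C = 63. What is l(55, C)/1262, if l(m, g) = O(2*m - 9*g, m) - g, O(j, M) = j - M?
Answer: -575/1262 ≈ -0.45563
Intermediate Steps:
l(m, g) = m - 10*g (l(m, g) = ((2*m - 9*g) - m) - g = ((-9*g + 2*m) - m) - g = (m - 9*g) - g = m - 10*g)
l(55, C)/1262 = (55 - 10*63)/1262 = (55 - 630)*(1/1262) = -575*1/1262 = -575/1262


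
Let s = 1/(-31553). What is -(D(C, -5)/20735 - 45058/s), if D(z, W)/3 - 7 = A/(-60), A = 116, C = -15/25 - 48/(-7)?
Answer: -147396310297026/103675 ≈ -1.4217e+9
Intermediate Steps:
C = 219/35 (C = -15*1/25 - 48*(-1/7) = -3/5 + 48/7 = 219/35 ≈ 6.2571)
s = -1/31553 ≈ -3.1693e-5
D(z, W) = 76/5 (D(z, W) = 21 + 3*(116/(-60)) = 21 + 3*(116*(-1/60)) = 21 + 3*(-29/15) = 21 - 29/5 = 76/5)
-(D(C, -5)/20735 - 45058/s) = -((76/5)/20735 - 45058/(-1/31553)) = -((76/5)*(1/20735) - 45058*(-31553)) = -(76/103675 + 1421715074) = -1*147396310297026/103675 = -147396310297026/103675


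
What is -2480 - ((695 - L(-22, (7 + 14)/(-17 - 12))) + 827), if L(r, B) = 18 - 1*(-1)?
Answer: -3983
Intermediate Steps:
L(r, B) = 19 (L(r, B) = 18 + 1 = 19)
-2480 - ((695 - L(-22, (7 + 14)/(-17 - 12))) + 827) = -2480 - ((695 - 1*19) + 827) = -2480 - ((695 - 19) + 827) = -2480 - (676 + 827) = -2480 - 1*1503 = -2480 - 1503 = -3983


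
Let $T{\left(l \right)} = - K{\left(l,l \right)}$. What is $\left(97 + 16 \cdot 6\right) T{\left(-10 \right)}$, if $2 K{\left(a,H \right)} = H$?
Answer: $965$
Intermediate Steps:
$K{\left(a,H \right)} = \frac{H}{2}$
$T{\left(l \right)} = - \frac{l}{2}$
$\left(97 + 16 \cdot 6\right) T{\left(-10 \right)} = \left(97 + 16 \cdot 6\right) \left(\left(- \frac{1}{2}\right) \left(-10\right)\right) = \left(97 + 96\right) 5 = 193 \cdot 5 = 965$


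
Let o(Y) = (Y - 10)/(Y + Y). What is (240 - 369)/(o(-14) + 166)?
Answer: -903/1168 ≈ -0.77312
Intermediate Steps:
o(Y) = (-10 + Y)/(2*Y) (o(Y) = (-10 + Y)/((2*Y)) = (-10 + Y)*(1/(2*Y)) = (-10 + Y)/(2*Y))
(240 - 369)/(o(-14) + 166) = (240 - 369)/((1/2)*(-10 - 14)/(-14) + 166) = -129/((1/2)*(-1/14)*(-24) + 166) = -129/(6/7 + 166) = -129/1168/7 = -129*7/1168 = -903/1168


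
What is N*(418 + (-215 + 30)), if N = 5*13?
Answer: 15145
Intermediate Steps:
N = 65
N*(418 + (-215 + 30)) = 65*(418 + (-215 + 30)) = 65*(418 - 185) = 65*233 = 15145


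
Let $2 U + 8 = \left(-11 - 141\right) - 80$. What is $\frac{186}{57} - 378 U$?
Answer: $\frac{861902}{19} \approx 45363.0$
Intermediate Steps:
$U = -120$ ($U = -4 + \frac{\left(-11 - 141\right) - 80}{2} = -4 + \frac{-152 - 80}{2} = -4 + \frac{1}{2} \left(-232\right) = -4 - 116 = -120$)
$\frac{186}{57} - 378 U = \frac{186}{57} - -45360 = 186 \cdot \frac{1}{57} + 45360 = \frac{62}{19} + 45360 = \frac{861902}{19}$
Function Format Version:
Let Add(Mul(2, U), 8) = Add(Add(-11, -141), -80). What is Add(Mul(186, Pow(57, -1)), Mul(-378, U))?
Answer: Rational(861902, 19) ≈ 45363.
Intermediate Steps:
U = -120 (U = Add(-4, Mul(Rational(1, 2), Add(Add(-11, -141), -80))) = Add(-4, Mul(Rational(1, 2), Add(-152, -80))) = Add(-4, Mul(Rational(1, 2), -232)) = Add(-4, -116) = -120)
Add(Mul(186, Pow(57, -1)), Mul(-378, U)) = Add(Mul(186, Pow(57, -1)), Mul(-378, -120)) = Add(Mul(186, Rational(1, 57)), 45360) = Add(Rational(62, 19), 45360) = Rational(861902, 19)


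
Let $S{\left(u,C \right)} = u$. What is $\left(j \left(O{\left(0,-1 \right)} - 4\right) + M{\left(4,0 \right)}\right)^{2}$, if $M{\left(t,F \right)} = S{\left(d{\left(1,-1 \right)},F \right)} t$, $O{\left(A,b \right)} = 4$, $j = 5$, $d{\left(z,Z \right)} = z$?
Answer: $16$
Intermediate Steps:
$M{\left(t,F \right)} = t$ ($M{\left(t,F \right)} = 1 t = t$)
$\left(j \left(O{\left(0,-1 \right)} - 4\right) + M{\left(4,0 \right)}\right)^{2} = \left(5 \left(4 - 4\right) + 4\right)^{2} = \left(5 \cdot 0 + 4\right)^{2} = \left(0 + 4\right)^{2} = 4^{2} = 16$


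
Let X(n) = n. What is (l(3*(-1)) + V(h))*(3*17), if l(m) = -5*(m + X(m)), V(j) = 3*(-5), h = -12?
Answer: 765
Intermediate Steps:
V(j) = -15
l(m) = -10*m (l(m) = -5*(m + m) = -10*m)
(l(3*(-1)) + V(h))*(3*17) = (-30*(-1) - 15)*(3*17) = (-10*(-3) - 15)*51 = (30 - 15)*51 = 15*51 = 765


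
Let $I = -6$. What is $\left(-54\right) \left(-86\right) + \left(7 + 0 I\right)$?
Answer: $4651$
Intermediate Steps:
$\left(-54\right) \left(-86\right) + \left(7 + 0 I\right) = \left(-54\right) \left(-86\right) + \left(7 + 0 \left(-6\right)\right) = 4644 + \left(7 + 0\right) = 4644 + 7 = 4651$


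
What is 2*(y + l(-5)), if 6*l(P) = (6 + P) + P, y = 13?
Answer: 74/3 ≈ 24.667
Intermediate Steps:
l(P) = 1 + P/3 (l(P) = ((6 + P) + P)/6 = (6 + 2*P)/6 = 1 + P/3)
2*(y + l(-5)) = 2*(13 + (1 + (⅓)*(-5))) = 2*(13 + (1 - 5/3)) = 2*(13 - ⅔) = 2*(37/3) = 74/3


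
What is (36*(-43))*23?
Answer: -35604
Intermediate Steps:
(36*(-43))*23 = -1548*23 = -35604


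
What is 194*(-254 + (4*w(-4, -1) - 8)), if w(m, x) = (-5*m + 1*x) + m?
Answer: -39188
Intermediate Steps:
w(m, x) = x - 4*m (w(m, x) = (-5*m + x) + m = (x - 5*m) + m = x - 4*m)
194*(-254 + (4*w(-4, -1) - 8)) = 194*(-254 + (4*(-1 - 4*(-4)) - 8)) = 194*(-254 + (4*(-1 + 16) - 8)) = 194*(-254 + (4*15 - 8)) = 194*(-254 + (60 - 8)) = 194*(-254 + 52) = 194*(-202) = -39188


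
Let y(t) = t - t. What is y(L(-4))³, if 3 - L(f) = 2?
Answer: 0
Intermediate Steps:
L(f) = 1 (L(f) = 3 - 1*2 = 3 - 2 = 1)
y(t) = 0
y(L(-4))³ = 0³ = 0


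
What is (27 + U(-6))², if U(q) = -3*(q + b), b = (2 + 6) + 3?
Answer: 144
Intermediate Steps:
b = 11 (b = 8 + 3 = 11)
U(q) = -33 - 3*q (U(q) = -3*(q + 11) = -3*(11 + q) = -33 - 3*q)
(27 + U(-6))² = (27 + (-33 - 3*(-6)))² = (27 + (-33 + 18))² = (27 - 15)² = 12² = 144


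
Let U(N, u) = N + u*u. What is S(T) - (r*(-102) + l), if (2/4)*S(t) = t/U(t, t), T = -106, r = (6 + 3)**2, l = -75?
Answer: 875383/105 ≈ 8337.0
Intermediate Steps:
r = 81 (r = 9**2 = 81)
U(N, u) = N + u**2
S(t) = 2*t/(t + t**2) (S(t) = 2*(t/(t + t**2)) = 2*t/(t + t**2))
S(T) - (r*(-102) + l) = 2/(1 - 106) - (81*(-102) - 75) = 2/(-105) - (-8262 - 75) = 2*(-1/105) - 1*(-8337) = -2/105 + 8337 = 875383/105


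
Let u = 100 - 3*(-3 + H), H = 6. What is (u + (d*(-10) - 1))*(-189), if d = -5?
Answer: -26460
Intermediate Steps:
u = 91 (u = 100 - 3*(-3 + 6) = 100 - 3*3 = 100 - 9 = 91)
(u + (d*(-10) - 1))*(-189) = (91 + (-5*(-10) - 1))*(-189) = (91 + (50 - 1))*(-189) = (91 + 49)*(-189) = 140*(-189) = -26460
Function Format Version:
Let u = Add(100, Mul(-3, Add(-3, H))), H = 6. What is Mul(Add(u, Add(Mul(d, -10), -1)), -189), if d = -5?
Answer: -26460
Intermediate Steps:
u = 91 (u = Add(100, Mul(-3, Add(-3, 6))) = Add(100, Mul(-3, 3)) = Add(100, -9) = 91)
Mul(Add(u, Add(Mul(d, -10), -1)), -189) = Mul(Add(91, Add(Mul(-5, -10), -1)), -189) = Mul(Add(91, Add(50, -1)), -189) = Mul(Add(91, 49), -189) = Mul(140, -189) = -26460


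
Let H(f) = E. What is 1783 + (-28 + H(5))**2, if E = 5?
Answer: 2312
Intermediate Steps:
H(f) = 5
1783 + (-28 + H(5))**2 = 1783 + (-28 + 5)**2 = 1783 + (-23)**2 = 1783 + 529 = 2312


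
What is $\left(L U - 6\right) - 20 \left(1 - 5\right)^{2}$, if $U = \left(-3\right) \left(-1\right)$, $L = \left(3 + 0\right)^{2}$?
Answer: $-299$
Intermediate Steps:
$L = 9$ ($L = 3^{2} = 9$)
$U = 3$
$\left(L U - 6\right) - 20 \left(1 - 5\right)^{2} = \left(9 \cdot 3 - 6\right) - 20 \left(1 - 5\right)^{2} = \left(27 - 6\right) - 20 \left(-4\right)^{2} = 21 - 320 = -299$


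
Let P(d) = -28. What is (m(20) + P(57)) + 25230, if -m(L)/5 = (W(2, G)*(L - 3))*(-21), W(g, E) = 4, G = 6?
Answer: 32342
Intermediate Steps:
m(L) = -1260 + 420*L (m(L) = -5*4*(L - 3)*(-21) = -5*4*(-3 + L)*(-21) = -5*(-12 + 4*L)*(-21) = -5*(252 - 84*L) = -1260 + 420*L)
(m(20) + P(57)) + 25230 = ((-1260 + 420*20) - 28) + 25230 = ((-1260 + 8400) - 28) + 25230 = (7140 - 28) + 25230 = 7112 + 25230 = 32342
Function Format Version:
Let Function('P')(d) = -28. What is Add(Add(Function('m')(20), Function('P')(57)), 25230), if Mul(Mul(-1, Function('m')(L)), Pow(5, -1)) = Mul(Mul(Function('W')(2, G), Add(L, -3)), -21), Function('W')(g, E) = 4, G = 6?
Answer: 32342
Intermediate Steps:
Function('m')(L) = Add(-1260, Mul(420, L)) (Function('m')(L) = Mul(-5, Mul(Mul(4, Add(L, -3)), -21)) = Mul(-5, Mul(Mul(4, Add(-3, L)), -21)) = Mul(-5, Mul(Add(-12, Mul(4, L)), -21)) = Mul(-5, Add(252, Mul(-84, L))) = Add(-1260, Mul(420, L)))
Add(Add(Function('m')(20), Function('P')(57)), 25230) = Add(Add(Add(-1260, Mul(420, 20)), -28), 25230) = Add(Add(Add(-1260, 8400), -28), 25230) = Add(Add(7140, -28), 25230) = Add(7112, 25230) = 32342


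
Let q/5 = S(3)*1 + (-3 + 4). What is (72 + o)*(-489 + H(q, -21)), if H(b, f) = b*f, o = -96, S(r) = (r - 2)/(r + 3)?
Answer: 14676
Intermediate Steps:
S(r) = (-2 + r)/(3 + r)
q = 35/6 (q = 5*(((-2 + 3)/(3 + 3))*1 + (-3 + 4)) = 5*((1/6)*1 + 1) = 5*(1/6 + 1) = 5*(7/6) = 35/6 ≈ 5.8333)
(72 + o)*(-489 + H(q, -21)) = (72 - 96)*(-489 + (35/6)*(-21)) = -24*(-489 - 245/2) = -24*(-1223/2) = 14676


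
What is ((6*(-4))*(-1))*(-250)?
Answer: -6000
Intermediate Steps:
((6*(-4))*(-1))*(-250) = -24*(-1)*(-250) = 24*(-250) = -6000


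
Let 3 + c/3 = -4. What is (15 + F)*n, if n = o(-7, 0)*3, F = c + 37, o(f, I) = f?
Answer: -651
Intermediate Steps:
c = -21 (c = -9 + 3*(-4) = -9 - 12 = -21)
F = 16 (F = -21 + 37 = 16)
n = -21 (n = -7*3 = -21)
(15 + F)*n = (15 + 16)*(-21) = 31*(-21) = -651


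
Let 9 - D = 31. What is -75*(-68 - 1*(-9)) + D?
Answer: 4403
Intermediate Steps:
D = -22 (D = 9 - 1*31 = 9 - 31 = -22)
-75*(-68 - 1*(-9)) + D = -75*(-68 - 1*(-9)) - 22 = -75*(-68 + 9) - 22 = -75*(-59) - 22 = 4425 - 22 = 4403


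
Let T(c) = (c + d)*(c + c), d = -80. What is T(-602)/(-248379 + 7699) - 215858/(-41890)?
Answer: 19949604/11456915 ≈ 1.7413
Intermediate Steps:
T(c) = 2*c*(-80 + c) (T(c) = (c - 80)*(c + c) = (-80 + c)*(2*c) = 2*c*(-80 + c))
T(-602)/(-248379 + 7699) - 215858/(-41890) = (2*(-602)*(-80 - 602))/(-248379 + 7699) - 215858/(-41890) = (2*(-602)*(-682))/(-240680) - 215858*(-1/41890) = 821128*(-1/240680) + 107929/20945 = -9331/2735 + 107929/20945 = 19949604/11456915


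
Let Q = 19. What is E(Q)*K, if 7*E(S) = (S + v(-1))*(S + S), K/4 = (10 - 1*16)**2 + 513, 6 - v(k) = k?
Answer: 2169648/7 ≈ 3.0995e+5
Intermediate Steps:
v(k) = 6 - k
K = 2196 (K = 4*((10 - 1*16)**2 + 513) = 4*((10 - 16)**2 + 513) = 4*((-6)**2 + 513) = 4*(36 + 513) = 4*549 = 2196)
E(S) = 2*S*(7 + S)/7 (E(S) = ((S + (6 - 1*(-1)))*(S + S))/7 = ((S + (6 + 1))*(2*S))/7 = ((S + 7)*(2*S))/7 = ((7 + S)*(2*S))/7 = (2*S*(7 + S))/7 = 2*S*(7 + S)/7)
E(Q)*K = ((2/7)*19*(7 + 19))*2196 = ((2/7)*19*26)*2196 = (988/7)*2196 = 2169648/7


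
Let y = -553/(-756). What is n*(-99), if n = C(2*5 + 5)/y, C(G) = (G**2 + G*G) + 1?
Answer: -4822092/79 ≈ -61039.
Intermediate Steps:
y = 79/108 (y = -553*(-1/756) = 79/108 ≈ 0.73148)
C(G) = 1 + 2*G**2 (C(G) = (G**2 + G**2) + 1 = 2*G**2 + 1 = 1 + 2*G**2)
n = 48708/79 (n = (1 + 2*(2*5 + 5)**2)/(79/108) = (1 + 2*(10 + 5)**2)*(108/79) = (1 + 2*15**2)*(108/79) = (1 + 2*225)*(108/79) = (1 + 450)*(108/79) = 451*(108/79) = 48708/79 ≈ 616.56)
n*(-99) = (48708/79)*(-99) = -4822092/79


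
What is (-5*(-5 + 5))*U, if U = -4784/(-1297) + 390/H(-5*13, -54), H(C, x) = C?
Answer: 0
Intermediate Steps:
U = -2998/1297 (U = -4784/(-1297) + 390/((-5*13)) = -4784*(-1/1297) + 390/(-65) = 4784/1297 + 390*(-1/65) = 4784/1297 - 6 = -2998/1297 ≈ -2.3115)
(-5*(-5 + 5))*U = -5*(-5 + 5)*(-2998/1297) = -5*0*(-2998/1297) = 0*(-2998/1297) = 0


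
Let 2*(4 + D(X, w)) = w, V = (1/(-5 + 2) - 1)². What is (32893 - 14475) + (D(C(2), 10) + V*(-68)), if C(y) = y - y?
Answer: 164683/9 ≈ 18298.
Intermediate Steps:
V = 16/9 (V = (1/(-3) - 1)² = (-⅓ - 1)² = (-4/3)² = 16/9 ≈ 1.7778)
C(y) = 0
D(X, w) = -4 + w/2
(32893 - 14475) + (D(C(2), 10) + V*(-68)) = (32893 - 14475) + ((-4 + (½)*10) + (16/9)*(-68)) = 18418 + ((-4 + 5) - 1088/9) = 18418 + (1 - 1088/9) = 18418 - 1079/9 = 164683/9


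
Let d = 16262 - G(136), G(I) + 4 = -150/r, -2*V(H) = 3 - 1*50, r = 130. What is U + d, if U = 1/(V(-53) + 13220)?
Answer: 5601285377/344331 ≈ 16267.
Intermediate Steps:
V(H) = 47/2 (V(H) = -(3 - 1*50)/2 = -(3 - 50)/2 = -1/2*(-47) = 47/2)
G(I) = -67/13 (G(I) = -4 - 150/130 = -4 - 150*1/130 = -4 - 15/13 = -67/13)
U = 2/26487 (U = 1/(47/2 + 13220) = 1/(26487/2) = 2/26487 ≈ 7.5509e-5)
d = 211473/13 (d = 16262 - 1*(-67/13) = 16262 + 67/13 = 211473/13 ≈ 16267.)
U + d = 2/26487 + 211473/13 = 5601285377/344331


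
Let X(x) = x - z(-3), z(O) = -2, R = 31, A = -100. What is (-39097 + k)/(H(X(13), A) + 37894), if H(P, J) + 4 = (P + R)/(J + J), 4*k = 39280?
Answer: -2927700/3788977 ≈ -0.77269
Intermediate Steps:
k = 9820 (k = (1/4)*39280 = 9820)
X(x) = 2 + x (X(x) = x - 1*(-2) = x + 2 = 2 + x)
H(P, J) = -4 + (31 + P)/(2*J) (H(P, J) = -4 + (P + 31)/(J + J) = -4 + (31 + P)/((2*J)) = -4 + (31 + P)*(1/(2*J)) = -4 + (31 + P)/(2*J))
(-39097 + k)/(H(X(13), A) + 37894) = (-39097 + 9820)/((1/2)*(31 + (2 + 13) - 8*(-100))/(-100) + 37894) = -29277/((1/2)*(-1/100)*(31 + 15 + 800) + 37894) = -29277/((1/2)*(-1/100)*846 + 37894) = -29277/(-423/100 + 37894) = -29277/3788977/100 = -29277*100/3788977 = -2927700/3788977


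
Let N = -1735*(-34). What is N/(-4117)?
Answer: -58990/4117 ≈ -14.328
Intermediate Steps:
N = 58990
N/(-4117) = 58990/(-4117) = 58990*(-1/4117) = -58990/4117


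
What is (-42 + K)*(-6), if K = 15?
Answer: 162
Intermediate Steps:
(-42 + K)*(-6) = (-42 + 15)*(-6) = -27*(-6) = 162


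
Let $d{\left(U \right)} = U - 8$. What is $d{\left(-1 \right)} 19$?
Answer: $-171$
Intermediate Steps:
$d{\left(U \right)} = -8 + U$
$d{\left(-1 \right)} 19 = \left(-8 - 1\right) 19 = \left(-9\right) 19 = -171$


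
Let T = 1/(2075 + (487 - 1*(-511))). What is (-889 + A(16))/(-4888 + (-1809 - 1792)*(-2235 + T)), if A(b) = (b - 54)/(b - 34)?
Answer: -943411/8555954445 ≈ -0.00011026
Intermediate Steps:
T = 1/3073 (T = 1/(2075 + (487 + 511)) = 1/(2075 + 998) = 1/3073 ≈ 0.00032541)
A(b) = (-54 + b)/(-34 + b)
(-889 + A(16))/(-4888 + (-1809 - 1792)*(-2235 + T)) = (-889 + (-54 + 16)/(-34 + 16))/(-4888 + (-1809 - 1792)*(-2235 + 1/3073)) = (-889 - 38/(-18))/(-4888 - 3601*(-6868154/3073)) = (-889 - 1/18*(-38))/(-4888 + 24732222554/3073) = (-889 + 19/9)/(24717201730/3073) = -7982/9*3073/24717201730 = -943411/8555954445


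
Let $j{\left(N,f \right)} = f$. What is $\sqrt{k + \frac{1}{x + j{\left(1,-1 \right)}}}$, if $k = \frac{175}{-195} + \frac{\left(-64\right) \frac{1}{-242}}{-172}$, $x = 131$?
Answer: $\frac{i \sqrt{30329567970}}{184470} \approx 0.94408 i$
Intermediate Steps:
$k = - \frac{182417}{202917}$ ($k = 175 \left(- \frac{1}{195}\right) + \left(-64\right) \left(- \frac{1}{242}\right) \left(- \frac{1}{172}\right) = - \frac{35}{39} + \frac{32}{121} \left(- \frac{1}{172}\right) = - \frac{35}{39} - \frac{8}{5203} = - \frac{182417}{202917} \approx -0.89897$)
$\sqrt{k + \frac{1}{x + j{\left(1,-1 \right)}}} = \sqrt{- \frac{182417}{202917} + \frac{1}{131 - 1}} = \sqrt{- \frac{182417}{202917} + \frac{1}{130}} = \sqrt{- \frac{1808561}{2029170}} = \frac{i \sqrt{30329567970}}{184470}$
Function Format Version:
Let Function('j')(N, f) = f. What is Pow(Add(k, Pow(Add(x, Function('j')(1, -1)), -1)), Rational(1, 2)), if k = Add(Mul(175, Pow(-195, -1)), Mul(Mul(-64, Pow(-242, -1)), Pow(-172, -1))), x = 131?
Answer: Mul(Rational(1, 184470), I, Pow(30329567970, Rational(1, 2))) ≈ Mul(0.94408, I)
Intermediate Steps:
k = Rational(-182417, 202917) (k = Add(Mul(175, Rational(-1, 195)), Mul(Mul(-64, Rational(-1, 242)), Rational(-1, 172))) = Add(Rational(-35, 39), Mul(Rational(32, 121), Rational(-1, 172))) = Add(Rational(-35, 39), Rational(-8, 5203)) = Rational(-182417, 202917) ≈ -0.89897)
Pow(Add(k, Pow(Add(x, Function('j')(1, -1)), -1)), Rational(1, 2)) = Pow(Add(Rational(-182417, 202917), Pow(Add(131, -1), -1)), Rational(1, 2)) = Pow(Add(Rational(-182417, 202917), Pow(130, -1)), Rational(1, 2)) = Pow(Add(Rational(-182417, 202917), Rational(1, 130)), Rational(1, 2)) = Pow(Rational(-1808561, 2029170), Rational(1, 2)) = Mul(Rational(1, 184470), I, Pow(30329567970, Rational(1, 2)))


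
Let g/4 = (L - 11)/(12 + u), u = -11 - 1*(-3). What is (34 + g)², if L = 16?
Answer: 1521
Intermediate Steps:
u = -8 (u = -11 + 3 = -8)
g = 5 (g = 4*((16 - 11)/(12 - 8)) = 4*(5/4) = 5)
(34 + g)² = (34 + 5)² = 39² = 1521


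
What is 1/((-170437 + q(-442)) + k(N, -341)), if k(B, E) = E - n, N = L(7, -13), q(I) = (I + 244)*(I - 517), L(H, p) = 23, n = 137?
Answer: 1/18967 ≈ 5.2723e-5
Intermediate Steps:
q(I) = (-517 + I)*(244 + I) (q(I) = (244 + I)*(-517 + I) = (-517 + I)*(244 + I))
N = 23
k(B, E) = -137 + E (k(B, E) = E - 1*137 = E - 137 = -137 + E)
1/((-170437 + q(-442)) + k(N, -341)) = 1/((-170437 + (-126148 + (-442)² - 273*(-442))) + (-137 - 341)) = 1/((-170437 + (-126148 + 195364 + 120666)) - 478) = 1/((-170437 + 189882) - 478) = 1/(19445 - 478) = 1/18967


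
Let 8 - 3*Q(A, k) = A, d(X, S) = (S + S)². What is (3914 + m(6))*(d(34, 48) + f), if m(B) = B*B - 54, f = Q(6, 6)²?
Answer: 323165408/9 ≈ 3.5907e+7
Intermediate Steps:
d(X, S) = 4*S² (d(X, S) = (2*S)² = 4*S²)
Q(A, k) = 8/3 - A/3
f = 4/9 (f = (8/3 - ⅓*6)² = (8/3 - 2)² = (⅔)² = 4/9 ≈ 0.44444)
m(B) = -54 + B² (m(B) = B² - 54 = -54 + B²)
(3914 + m(6))*(d(34, 48) + f) = (3914 + (-54 + 6²))*(4*48² + 4/9) = (3914 + (-54 + 36))*(4*2304 + 4/9) = (3914 - 18)*(9216 + 4/9) = 3896*(82948/9) = 323165408/9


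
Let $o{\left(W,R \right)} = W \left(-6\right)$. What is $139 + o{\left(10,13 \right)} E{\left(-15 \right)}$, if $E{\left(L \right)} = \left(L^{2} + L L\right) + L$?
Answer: $-25961$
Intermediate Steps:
$o{\left(W,R \right)} = - 6 W$
$E{\left(L \right)} = L + 2 L^{2}$ ($E{\left(L \right)} = \left(L^{2} + L^{2}\right) + L = 2 L^{2} + L = L + 2 L^{2}$)
$139 + o{\left(10,13 \right)} E{\left(-15 \right)} = 139 + \left(-6\right) 10 \left(- 15 \left(1 + 2 \left(-15\right)\right)\right) = 139 - 60 \left(- 15 \left(1 - 30\right)\right) = 139 - 60 \left(\left(-15\right) \left(-29\right)\right) = 139 - 26100 = -25961$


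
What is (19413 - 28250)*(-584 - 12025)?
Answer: 111425733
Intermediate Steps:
(19413 - 28250)*(-584 - 12025) = -8837*(-12609) = 111425733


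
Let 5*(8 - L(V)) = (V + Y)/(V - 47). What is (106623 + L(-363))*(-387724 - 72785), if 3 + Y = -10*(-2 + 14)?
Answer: -50332036654788/1025 ≈ -4.9104e+10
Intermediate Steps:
Y = -123 (Y = -3 - 10*(-2 + 14) = -3 - 10*12 = -3 - 120 = -123)
L(V) = 8 - (-123 + V)/(5*(-47 + V)) (L(V) = 8 - (V - 123)/(5*(V - 47)) = 8 - (-123 + V)/(5*(-47 + V)))
(106623 + L(-363))*(-387724 - 72785) = (106623 + (-1757 + 39*(-363))/(5*(-47 - 363)))*(-387724 - 72785) = (106623 + (⅕)*(-1757 - 14157)/(-410))*(-460509) = (106623 + (⅕)*(-1/410)*(-15914))*(-460509) = (106623 + 7957/1025)*(-460509) = (109296532/1025)*(-460509) = -50332036654788/1025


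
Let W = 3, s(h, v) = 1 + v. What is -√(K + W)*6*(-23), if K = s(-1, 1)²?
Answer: 138*√7 ≈ 365.11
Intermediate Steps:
K = 4 (K = (1 + 1)² = 2² = 4)
-√(K + W)*6*(-23) = -√(4 + 3)*6*(-23) = -√7*6*(-23) = -6*√7*(-23) = -(-138)*√7 = 138*√7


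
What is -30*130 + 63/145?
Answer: -565437/145 ≈ -3899.6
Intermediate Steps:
-30*130 + 63/145 = -3900 + 63*(1/145) = -3900 + 63/145 = -565437/145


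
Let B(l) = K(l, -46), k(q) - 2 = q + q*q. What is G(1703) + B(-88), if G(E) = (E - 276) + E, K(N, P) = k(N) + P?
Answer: 10742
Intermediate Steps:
k(q) = 2 + q + q**2 (k(q) = 2 + (q + q*q) = 2 + (q + q**2) = 2 + q + q**2)
K(N, P) = 2 + N + P + N**2 (K(N, P) = (2 + N + N**2) + P = 2 + N + P + N**2)
B(l) = -44 + l + l**2 (B(l) = 2 + l - 46 + l**2 = -44 + l + l**2)
G(E) = -276 + 2*E (G(E) = (-276 + E) + E = -276 + 2*E)
G(1703) + B(-88) = (-276 + 2*1703) + (-44 - 88 + (-88)**2) = (-276 + 3406) + (-44 - 88 + 7744) = 3130 + 7612 = 10742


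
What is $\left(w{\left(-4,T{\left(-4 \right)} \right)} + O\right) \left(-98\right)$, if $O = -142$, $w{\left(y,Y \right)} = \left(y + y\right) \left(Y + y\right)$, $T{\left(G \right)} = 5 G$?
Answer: $-4900$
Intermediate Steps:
$w{\left(y,Y \right)} = 2 y \left(Y + y\right)$
$\left(w{\left(-4,T{\left(-4 \right)} \right)} + O\right) \left(-98\right) = \left(2 \left(-4\right) \left(5 \left(-4\right) - 4\right) - 142\right) \left(-98\right) = \left(2 \left(-4\right) \left(-20 - 4\right) - 142\right) \left(-98\right) = \left(2 \left(-4\right) \left(-24\right) - 142\right) \left(-98\right) = \left(192 - 142\right) \left(-98\right) = 50 \left(-98\right) = -4900$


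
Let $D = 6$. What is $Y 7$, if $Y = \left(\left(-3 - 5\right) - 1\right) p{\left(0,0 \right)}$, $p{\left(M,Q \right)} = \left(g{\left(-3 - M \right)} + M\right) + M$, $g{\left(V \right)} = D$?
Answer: $-378$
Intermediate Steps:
$g{\left(V \right)} = 6$
$p{\left(M,Q \right)} = 6 + 2 M$ ($p{\left(M,Q \right)} = \left(6 + M\right) + M = 6 + 2 M$)
$Y = -54$ ($Y = \left(\left(-3 - 5\right) - 1\right) \left(6 + 2 \cdot 0\right) = \left(-8 - 1\right) \left(6 + 0\right) = \left(-9\right) 6 = -54$)
$Y 7 = \left(-54\right) 7 = -378$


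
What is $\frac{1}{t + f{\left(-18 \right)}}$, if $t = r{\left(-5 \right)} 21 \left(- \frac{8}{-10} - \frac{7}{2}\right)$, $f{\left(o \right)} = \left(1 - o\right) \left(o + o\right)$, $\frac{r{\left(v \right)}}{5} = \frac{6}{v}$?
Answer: $- \frac{5}{1719} \approx -0.0029087$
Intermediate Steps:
$r{\left(v \right)} = \frac{30}{v}$ ($r{\left(v \right)} = 5 \frac{6}{v} = \frac{30}{v}$)
$f{\left(o \right)} = 2 o \left(1 - o\right)$ ($f{\left(o \right)} = \left(1 - o\right) 2 o = 2 o \left(1 - o\right)$)
$t = \frac{1701}{5}$ ($t = \frac{30}{-5} \cdot 21 \left(- \frac{8}{-10} - \frac{7}{2}\right) = 30 \left(- \frac{1}{5}\right) 21 \left(\left(-8\right) \left(- \frac{1}{10}\right) - \frac{7}{2}\right) = \left(-6\right) 21 \left(\frac{4}{5} - \frac{7}{2}\right) = \left(-126\right) \left(- \frac{27}{10}\right) = \frac{1701}{5} \approx 340.2$)
$\frac{1}{t + f{\left(-18 \right)}} = \frac{1}{\frac{1701}{5} + 2 \left(-18\right) \left(1 - -18\right)} = \frac{1}{\frac{1701}{5} + 2 \left(-18\right) \left(1 + 18\right)} = \frac{1}{\frac{1701}{5} + 2 \left(-18\right) 19} = \frac{1}{\frac{1701}{5} - 684} = \frac{1}{- \frac{1719}{5}} = - \frac{5}{1719}$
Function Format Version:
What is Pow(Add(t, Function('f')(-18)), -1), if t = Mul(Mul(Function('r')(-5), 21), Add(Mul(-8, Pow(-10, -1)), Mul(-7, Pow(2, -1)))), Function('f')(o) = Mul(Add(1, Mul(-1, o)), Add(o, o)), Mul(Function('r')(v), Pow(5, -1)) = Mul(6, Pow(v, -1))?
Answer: Rational(-5, 1719) ≈ -0.0029087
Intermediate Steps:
Function('r')(v) = Mul(30, Pow(v, -1)) (Function('r')(v) = Mul(5, Mul(6, Pow(v, -1))) = Mul(30, Pow(v, -1)))
Function('f')(o) = Mul(2, o, Add(1, Mul(-1, o))) (Function('f')(o) = Mul(Add(1, Mul(-1, o)), Mul(2, o)) = Mul(2, o, Add(1, Mul(-1, o))))
t = Rational(1701, 5) (t = Mul(Mul(Mul(30, Pow(-5, -1)), 21), Add(Mul(-8, Pow(-10, -1)), Mul(-7, Pow(2, -1)))) = Mul(Mul(Mul(30, Rational(-1, 5)), 21), Add(Mul(-8, Rational(-1, 10)), Mul(-7, Rational(1, 2)))) = Mul(Mul(-6, 21), Add(Rational(4, 5), Rational(-7, 2))) = Mul(-126, Rational(-27, 10)) = Rational(1701, 5) ≈ 340.20)
Pow(Add(t, Function('f')(-18)), -1) = Pow(Add(Rational(1701, 5), Mul(2, -18, Add(1, Mul(-1, -18)))), -1) = Pow(Add(Rational(1701, 5), Mul(2, -18, Add(1, 18))), -1) = Pow(Add(Rational(1701, 5), Mul(2, -18, 19)), -1) = Pow(Add(Rational(1701, 5), -684), -1) = Pow(Rational(-1719, 5), -1) = Rational(-5, 1719)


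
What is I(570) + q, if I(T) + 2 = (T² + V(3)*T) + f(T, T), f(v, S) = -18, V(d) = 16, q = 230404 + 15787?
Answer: 580191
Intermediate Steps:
q = 246191
I(T) = -20 + T² + 16*T (I(T) = -2 + ((T² + 16*T) - 18) = -2 + (-18 + T² + 16*T) = -20 + T² + 16*T)
I(570) + q = (-20 + 570² + 16*570) + 246191 = (-20 + 324900 + 9120) + 246191 = 334000 + 246191 = 580191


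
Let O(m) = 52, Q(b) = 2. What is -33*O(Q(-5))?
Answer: -1716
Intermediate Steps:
-33*O(Q(-5)) = -33*52 = -1716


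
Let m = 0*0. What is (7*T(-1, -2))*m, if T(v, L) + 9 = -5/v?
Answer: 0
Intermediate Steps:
m = 0
T(v, L) = -9 - 5/v
(7*T(-1, -2))*m = (7*(-9 - 5/(-1)))*0 = (7*(-9 - 5*(-1)))*0 = (7*(-9 + 5))*0 = (7*(-4))*0 = -28*0 = 0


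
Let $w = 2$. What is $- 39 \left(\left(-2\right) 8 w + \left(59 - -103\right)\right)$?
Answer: $-5070$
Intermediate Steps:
$- 39 \left(\left(-2\right) 8 w + \left(59 - -103\right)\right) = - 39 \left(\left(-2\right) 8 \cdot 2 + \left(59 - -103\right)\right) = - 39 \left(\left(-16\right) 2 + \left(59 + 103\right)\right) = - 39 \left(-32 + 162\right) = \left(-39\right) 130 = -5070$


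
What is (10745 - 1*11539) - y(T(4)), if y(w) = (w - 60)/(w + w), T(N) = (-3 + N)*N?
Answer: -787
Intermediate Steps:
T(N) = N*(-3 + N)
y(w) = (-60 + w)/(2*w) (y(w) = (-60 + w)/((2*w)) = (-60 + w)*(1/(2*w)) = (-60 + w)/(2*w))
(10745 - 1*11539) - y(T(4)) = (10745 - 1*11539) - (-60 + 4*(-3 + 4))/(2*(4*(-3 + 4))) = (10745 - 11539) - (-60 + 4*1)/(2*(4*1)) = -794 - (-60 + 4)/(2*4) = -794 - (-56)/(2*4) = -794 - 1*(-7) = -794 + 7 = -787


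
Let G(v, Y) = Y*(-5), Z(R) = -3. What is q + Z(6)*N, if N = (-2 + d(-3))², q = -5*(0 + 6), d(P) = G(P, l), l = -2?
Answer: -222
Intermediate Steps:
G(v, Y) = -5*Y
d(P) = 10 (d(P) = -5*(-2) = 10)
q = -30 (q = -5*6 = -30)
N = 64 (N = (-2 + 10)² = 8² = 64)
q + Z(6)*N = -30 - 3*64 = -30 - 192 = -222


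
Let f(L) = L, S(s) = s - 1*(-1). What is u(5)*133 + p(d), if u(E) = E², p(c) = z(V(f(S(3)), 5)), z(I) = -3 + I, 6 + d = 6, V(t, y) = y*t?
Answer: 3342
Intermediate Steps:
S(s) = 1 + s (S(s) = s + 1 = 1 + s)
V(t, y) = t*y
d = 0 (d = -6 + 6 = 0)
p(c) = 17 (p(c) = -3 + (1 + 3)*5 = -3 + 4*5 = -3 + 20 = 17)
u(5)*133 + p(d) = 5²*133 + 17 = 25*133 + 17 = 3325 + 17 = 3342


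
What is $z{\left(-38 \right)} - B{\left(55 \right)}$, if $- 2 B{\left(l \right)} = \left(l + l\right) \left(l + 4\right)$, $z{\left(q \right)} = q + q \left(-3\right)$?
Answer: $3321$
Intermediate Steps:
$z{\left(q \right)} = - 2 q$ ($z{\left(q \right)} = q - 3 q = - 2 q$)
$B{\left(l \right)} = - l \left(4 + l\right)$ ($B{\left(l \right)} = - \frac{\left(l + l\right) \left(l + 4\right)}{2} = - \frac{2 l \left(4 + l\right)}{2} = - l \left(4 + l\right)$)
$z{\left(-38 \right)} - B{\left(55 \right)} = \left(-2\right) \left(-38\right) - \left(-1\right) 55 \left(4 + 55\right) = 76 - \left(-1\right) 55 \cdot 59 = 76 - -3245 = 76 + 3245 = 3321$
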